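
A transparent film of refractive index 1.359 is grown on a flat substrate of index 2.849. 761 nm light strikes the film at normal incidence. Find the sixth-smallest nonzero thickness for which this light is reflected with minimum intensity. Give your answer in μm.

Ray reflecting at the top interface goes from n = 1.0 toward n = 1.359: a half-wave phase shift.
Ray reflecting at the bottom interface goes from n = 1.359 toward n = 2.849: a half-wave phase shift.
Net: no relative phase inversion (both shifts match).
So the condition for destructive reflection is 2 n t = (m + ½) λ.
The sixth-smallest nonzero thickness corresponds to m = 5: t = (m + ½) λ / (2 n) = 5.50 × 761 / (2 × 1.359) = 1540 nm.

1.54 μm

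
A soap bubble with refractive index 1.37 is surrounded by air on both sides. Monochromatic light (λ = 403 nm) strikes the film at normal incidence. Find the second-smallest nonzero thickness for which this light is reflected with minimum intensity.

At the upper boundary (n = 1.0 to n = 1.37) the reflected ray undergoes a half-wave phase shift.
Ray reflecting at the bottom interface goes from n = 1.37 toward n = 1.0: no phase shift.
The two reflections differ by half a wavelength.
For dark reflection here: 2 n t = m λ.
The second-smallest nonzero thickness corresponds to m = 2: t = m λ / (2 n) = 2.00 × 403 / (2 × 1.37) = 294 nm.

294 nm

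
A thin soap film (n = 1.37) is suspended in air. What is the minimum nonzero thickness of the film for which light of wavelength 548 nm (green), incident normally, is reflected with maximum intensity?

100 nm

Top surface (1.0 → 1.37): reflection off a higher-index medium gives a half-wave phase shift.
Ray reflecting at the bottom interface goes from n = 1.37 toward n = 1.0: no phase shift.
Net: one phase inversion between the two reflected rays.
For strong reflection here: 2 n t = (m + ½) λ.
Minimum at m = 0: t = λ / (4 n) = 548 / (4 × 1.37) = 100 nm.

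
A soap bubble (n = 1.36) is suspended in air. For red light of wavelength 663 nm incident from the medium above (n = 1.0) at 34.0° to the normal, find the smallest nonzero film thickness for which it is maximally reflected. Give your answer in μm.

0.134 μm

At the upper boundary (n = 1.0 to n = 1.36) the reflected ray undergoes a half-wave phase shift.
Ray reflecting at the bottom interface goes from n = 1.36 toward n = 1.0: no phase shift.
Net: one phase inversion between the two reflected rays.
With one net inversion, constructive interference in reflection requires 2 n t cos θ_r = (m + ½) λ.
Snell's law: 1.0 sin 34.0° = 1.36 sin θ_r → sin θ_r = 0.411, cos θ_r = 0.912.
Minimum at m = 0: t = λ / (4 n cos θ_r) = 663 / (4 × 1.36 × 0.912) = 134 nm.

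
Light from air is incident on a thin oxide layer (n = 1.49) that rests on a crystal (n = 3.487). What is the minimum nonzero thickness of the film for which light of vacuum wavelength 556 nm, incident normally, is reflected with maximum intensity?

187 nm

At the upper boundary (n = 1.0 to n = 1.49) the reflected ray undergoes a half-wave phase shift.
Ray reflecting at the bottom interface goes from n = 1.49 toward n = 3.487: a half-wave phase shift.
Net: no relative phase inversion (both shifts match).
So the condition for constructive reflection is 2 n t = m λ.
Minimum nonzero at m = 1: t = λ / (2 n) = 556 / (2 × 1.49) = 187 nm.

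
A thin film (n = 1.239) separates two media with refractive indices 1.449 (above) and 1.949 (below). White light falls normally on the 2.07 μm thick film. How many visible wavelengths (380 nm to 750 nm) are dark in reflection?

7

Top surface (1.449 → 1.239): reflection off a lower-index medium gives no phase shift.
Bottom surface (1.239 → 1.949): reflection off a higher-index medium gives a half-wave phase shift.
Exactly one π shift → a net half-wave offset.
With one net inversion, destructive interference in reflection requires 2 n t = m λ.
λ = 2 n t / m = 5129 / m nm.
m=6: 855 nm (IR); m=7: 733 nm (visible); m=8: 641 nm (visible); m=9: 570 nm (visible); m=10: 513 nm (visible); m=11: 466 nm (visible); m=12: 427 nm (visible); m=13: 395 nm (visible); m=14: 366 nm (UV).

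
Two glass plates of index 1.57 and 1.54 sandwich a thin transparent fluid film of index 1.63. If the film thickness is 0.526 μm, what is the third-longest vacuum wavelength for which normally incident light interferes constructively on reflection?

At the upper boundary (n = 1.57 to n = 1.63) the reflected ray undergoes a half-wave phase shift.
Ray reflecting at the bottom interface goes from n = 1.63 toward n = 1.54: no phase shift.
The two reflections differ by half a wavelength.
So the condition for constructive reflection is 2 n t = (m + ½) λ.
λ = 2 n t / (m + ½). The third-longest wavelength is m = 2: λ = 2 × 1.63 × 526 / 2.50 = 686 nm.

686 nm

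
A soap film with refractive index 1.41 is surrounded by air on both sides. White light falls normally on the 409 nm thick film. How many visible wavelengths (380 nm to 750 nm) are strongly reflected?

At the upper boundary (n = 1.0 to n = 1.41) the reflected ray undergoes a half-wave phase shift.
Ray reflecting at the bottom interface goes from n = 1.41 toward n = 1.0: no phase shift.
Net: one phase inversion between the two reflected rays.
For bright reflection here: 2 n t = (m + ½) λ.
λ = 2 n t / (m + ½) = 1153 / (m + ½) nm.
m=1: 769 nm (IR); m=2: 461 nm (visible); m=3: 330 nm (UV).

1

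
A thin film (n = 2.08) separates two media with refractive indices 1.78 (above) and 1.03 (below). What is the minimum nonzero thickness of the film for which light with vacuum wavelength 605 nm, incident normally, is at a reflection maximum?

72.7 nm

Top surface (1.78 → 2.08): reflection off a higher-index medium gives a half-wave phase shift.
At the lower boundary (n = 2.08 to n = 1.03) the reflected ray undergoes no phase shift.
The two reflections differ by half a wavelength.
With one net inversion, constructive interference in reflection requires 2 n t = (m + ½) λ.
Minimum at m = 0: t = λ / (4 n) = 605 / (4 × 2.08) = 72.7 nm.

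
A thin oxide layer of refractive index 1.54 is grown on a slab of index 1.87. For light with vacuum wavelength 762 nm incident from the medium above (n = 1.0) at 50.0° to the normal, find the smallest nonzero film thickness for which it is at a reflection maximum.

Top surface (1.0 → 1.54): reflection off a higher-index medium gives a half-wave phase shift.
At the lower boundary (n = 1.54 to n = 1.87) the reflected ray undergoes a half-wave phase shift.
The two reflections carry the same phase change, so no net offset.
With no net inversion, constructive interference in reflection requires 2 n t cos θ_r = m λ.
Snell's law: 1.0 sin 50.0° = 1.54 sin θ_r → sin θ_r = 0.497, cos θ_r = 0.868.
Minimum nonzero at m = 1: t = λ / (2 n cos θ_r) = 762 / (2 × 1.54 × 0.868) = 285 nm.

285 nm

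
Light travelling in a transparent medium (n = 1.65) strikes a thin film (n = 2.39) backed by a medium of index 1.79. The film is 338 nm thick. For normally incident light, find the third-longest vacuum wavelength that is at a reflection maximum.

At the upper boundary (n = 1.65 to n = 2.39) the reflected ray undergoes a half-wave phase shift.
At the lower boundary (n = 2.39 to n = 1.79) the reflected ray undergoes no phase shift.
Exactly one π shift → a net half-wave offset.
With one net inversion, constructive interference in reflection requires 2 n t = (m + ½) λ.
λ = 2 n t / (m + ½). The third-longest wavelength is m = 2: λ = 2 × 2.39 × 338 / 2.50 = 646 nm.

646 nm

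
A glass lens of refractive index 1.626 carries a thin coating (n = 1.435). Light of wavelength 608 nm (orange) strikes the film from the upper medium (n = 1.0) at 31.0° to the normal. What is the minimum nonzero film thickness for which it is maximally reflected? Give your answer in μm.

0.227 μm

Ray reflecting at the top interface goes from n = 1.0 toward n = 1.435: a half-wave phase shift.
Ray reflecting at the bottom interface goes from n = 1.435 toward n = 1.626: a half-wave phase shift.
Net: no relative phase inversion (both shifts match).
With no net inversion, constructive interference in reflection requires 2 n t cos θ_r = m λ.
Snell's law: 1.0 sin 31.0° = 1.435 sin θ_r → sin θ_r = 0.359, cos θ_r = 0.933.
Minimum nonzero at m = 1: t = λ / (2 n cos θ_r) = 608 / (2 × 1.435 × 0.933) = 227 nm.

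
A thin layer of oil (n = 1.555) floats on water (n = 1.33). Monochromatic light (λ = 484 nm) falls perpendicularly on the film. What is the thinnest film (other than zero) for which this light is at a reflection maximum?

Ray reflecting at the top interface goes from n = 1.0 toward n = 1.555: a half-wave phase shift.
Bottom surface (1.555 → 1.33): reflection off a lower-index medium gives no phase shift.
Exactly one π shift → a net half-wave offset.
With one net inversion, constructive interference in reflection requires 2 n t = (m + ½) λ.
Minimum at m = 0: t = λ / (4 n) = 484 / (4 × 1.555) = 77.8 nm.

77.8 nm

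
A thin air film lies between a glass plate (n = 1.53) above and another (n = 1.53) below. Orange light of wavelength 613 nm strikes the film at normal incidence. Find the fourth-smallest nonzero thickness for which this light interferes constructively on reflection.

1073 nm

At the upper boundary (n = 1.53 to n = 1.0) the reflected ray undergoes no phase shift.
At the lower boundary (n = 1.0 to n = 1.53) the reflected ray undergoes a half-wave phase shift.
The two reflections differ by half a wavelength.
For maximum reflection here: 2 n t = (m + ½) λ.
The fourth-smallest nonzero thickness corresponds to m = 3: t = (m + ½) λ / (2 n) = 3.50 × 613 / (2 × 1.0) = 1073 nm.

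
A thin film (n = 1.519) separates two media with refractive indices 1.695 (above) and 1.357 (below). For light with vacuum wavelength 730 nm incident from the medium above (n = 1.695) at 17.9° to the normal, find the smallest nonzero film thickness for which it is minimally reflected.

Ray reflecting at the top interface goes from n = 1.695 toward n = 1.519: no phase shift.
Bottom surface (1.519 → 1.357): reflection off a lower-index medium gives no phase shift.
Net: no relative phase inversion (both shifts match).
So the condition for destructive reflection is 2 n t cos θ_r = (m + ½) λ.
Snell's law: 1.695 sin 17.9° = 1.519 sin θ_r → sin θ_r = 0.343, cos θ_r = 0.939.
Minimum at m = 0: t = λ / (4 n cos θ_r) = 730 / (4 × 1.519 × 0.939) = 128 nm.

128 nm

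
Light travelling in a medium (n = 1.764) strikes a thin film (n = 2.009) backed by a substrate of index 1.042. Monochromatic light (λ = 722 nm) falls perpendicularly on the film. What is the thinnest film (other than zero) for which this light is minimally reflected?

At the upper boundary (n = 1.764 to n = 2.009) the reflected ray undergoes a half-wave phase shift.
Ray reflecting at the bottom interface goes from n = 2.009 toward n = 1.042: no phase shift.
Exactly one π shift → a net half-wave offset.
For weak reflection here: 2 n t = m λ.
Minimum nonzero at m = 1: t = λ / (2 n) = 722 / (2 × 2.009) = 180 nm.

180 nm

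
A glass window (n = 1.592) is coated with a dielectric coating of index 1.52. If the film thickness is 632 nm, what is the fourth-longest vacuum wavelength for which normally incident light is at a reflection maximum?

480 nm

Top surface (1.0 → 1.52): reflection off a higher-index medium gives a half-wave phase shift.
At the lower boundary (n = 1.52 to n = 1.592) the reflected ray undergoes a half-wave phase shift.
Net: no relative phase inversion (both shifts match).
With no net inversion, constructive interference in reflection requires 2 n t = m λ.
λ = 2 n t / m. The fourth-longest wavelength is m = 4: λ = 2 × 1.52 × 632 / 4.00 = 480 nm.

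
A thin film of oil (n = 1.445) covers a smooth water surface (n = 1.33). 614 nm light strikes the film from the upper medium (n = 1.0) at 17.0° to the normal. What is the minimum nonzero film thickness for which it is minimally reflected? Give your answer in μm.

Top surface (1.0 → 1.445): reflection off a higher-index medium gives a half-wave phase shift.
At the lower boundary (n = 1.445 to n = 1.33) the reflected ray undergoes no phase shift.
Exactly one π shift → a net half-wave offset.
So the condition for destructive reflection is 2 n t cos θ_r = m λ.
Snell's law: 1.0 sin 17.0° = 1.445 sin θ_r → sin θ_r = 0.202, cos θ_r = 0.979.
Minimum nonzero at m = 1: t = λ / (2 n cos θ_r) = 614 / (2 × 1.445 × 0.979) = 217 nm.

0.217 μm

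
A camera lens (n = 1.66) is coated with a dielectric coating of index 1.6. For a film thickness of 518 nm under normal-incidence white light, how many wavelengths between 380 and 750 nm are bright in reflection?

Ray reflecting at the top interface goes from n = 1.0 toward n = 1.6: a half-wave phase shift.
Ray reflecting at the bottom interface goes from n = 1.6 toward n = 1.66: a half-wave phase shift.
The two reflections carry the same phase change, so no net offset.
With no net inversion, constructive interference in reflection requires 2 n t = m λ.
λ = 2 n t / m = 1658 / m nm.
m=2: 829 nm (IR); m=3: 553 nm (visible); m=4: 414 nm (visible); m=5: 332 nm (UV).

2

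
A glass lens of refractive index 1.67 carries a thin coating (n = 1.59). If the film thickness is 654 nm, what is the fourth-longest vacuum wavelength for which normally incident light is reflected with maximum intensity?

520 nm

At the upper boundary (n = 1.0 to n = 1.59) the reflected ray undergoes a half-wave phase shift.
At the lower boundary (n = 1.59 to n = 1.67) the reflected ray undergoes a half-wave phase shift.
The two reflections carry the same phase change, so no net offset.
With no net inversion, constructive interference in reflection requires 2 n t = m λ.
λ = 2 n t / m. The fourth-longest wavelength is m = 4: λ = 2 × 1.59 × 654 / 4.00 = 520 nm.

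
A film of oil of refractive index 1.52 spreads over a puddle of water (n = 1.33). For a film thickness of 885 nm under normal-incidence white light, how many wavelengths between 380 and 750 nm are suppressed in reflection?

Top surface (1.0 → 1.52): reflection off a higher-index medium gives a half-wave phase shift.
Bottom surface (1.52 → 1.33): reflection off a lower-index medium gives no phase shift.
Exactly one π shift → a net half-wave offset.
So the condition for destructive reflection is 2 n t = m λ.
λ = 2 n t / m = 2690 / m nm.
m=3: 897 nm (IR); m=4: 673 nm (visible); m=5: 538 nm (visible); m=6: 448 nm (visible); m=7: 384 nm (visible); m=8: 336 nm (UV).

4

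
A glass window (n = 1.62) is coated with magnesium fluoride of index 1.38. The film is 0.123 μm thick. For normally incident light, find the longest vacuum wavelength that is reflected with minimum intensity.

Ray reflecting at the top interface goes from n = 1.0 toward n = 1.38: a half-wave phase shift.
Bottom surface (1.38 → 1.62): reflection off a higher-index medium gives a half-wave phase shift.
Zero or two π shifts → no net half-wave offset.
With no net inversion, destructive interference in reflection requires 2 n t = (m + ½) λ.
λ = 2 n t / (m + ½). The longest wavelength is m = 0: λ = 2 × 1.38 × 123 / 0.500 = 679 nm.

679 nm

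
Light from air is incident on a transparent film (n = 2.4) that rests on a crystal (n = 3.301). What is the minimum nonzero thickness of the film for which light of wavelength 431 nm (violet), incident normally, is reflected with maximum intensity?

89.8 nm

Top surface (1.0 → 2.4): reflection off a higher-index medium gives a half-wave phase shift.
Ray reflecting at the bottom interface goes from n = 2.4 toward n = 3.301: a half-wave phase shift.
The two reflections carry the same phase change, so no net offset.
For bright reflection here: 2 n t = m λ.
Minimum nonzero at m = 1: t = λ / (2 n) = 431 / (2 × 2.4) = 89.8 nm.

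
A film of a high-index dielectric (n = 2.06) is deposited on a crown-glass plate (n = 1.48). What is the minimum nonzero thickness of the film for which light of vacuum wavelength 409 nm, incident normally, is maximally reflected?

Top surface (1.0 → 2.06): reflection off a higher-index medium gives a half-wave phase shift.
Bottom surface (2.06 → 1.48): reflection off a lower-index medium gives no phase shift.
Net: one phase inversion between the two reflected rays.
For bright reflection here: 2 n t = (m + ½) λ.
Minimum at m = 0: t = λ / (4 n) = 409 / (4 × 2.06) = 49.6 nm.

49.6 nm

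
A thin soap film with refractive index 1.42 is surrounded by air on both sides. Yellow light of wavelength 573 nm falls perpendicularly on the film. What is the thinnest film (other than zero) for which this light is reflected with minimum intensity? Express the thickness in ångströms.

2018 Å

Ray reflecting at the top interface goes from n = 1.0 toward n = 1.42: a half-wave phase shift.
At the lower boundary (n = 1.42 to n = 1.0) the reflected ray undergoes no phase shift.
The two reflections differ by half a wavelength.
So the condition for destructive reflection is 2 n t = m λ.
Minimum nonzero at m = 1: t = λ / (2 n) = 573 / (2 × 1.42) = 202 nm.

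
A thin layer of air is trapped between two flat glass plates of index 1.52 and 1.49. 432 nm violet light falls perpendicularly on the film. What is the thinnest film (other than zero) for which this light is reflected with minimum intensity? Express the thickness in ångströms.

Ray reflecting at the top interface goes from n = 1.52 toward n = 1.0: no phase shift.
At the lower boundary (n = 1.0 to n = 1.49) the reflected ray undergoes a half-wave phase shift.
The two reflections differ by half a wavelength.
For dark reflection here: 2 n t = m λ.
Minimum nonzero at m = 1: t = λ / (2 n) = 432 / (2 × 1.0) = 216 nm.

2160 Å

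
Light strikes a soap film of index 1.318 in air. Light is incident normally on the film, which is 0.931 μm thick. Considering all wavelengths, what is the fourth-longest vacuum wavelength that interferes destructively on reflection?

614 nm

Top surface (1.0 → 1.318): reflection off a higher-index medium gives a half-wave phase shift.
At the lower boundary (n = 1.318 to n = 1.0) the reflected ray undergoes no phase shift.
Exactly one π shift → a net half-wave offset.
For dark reflection here: 2 n t = m λ.
λ = 2 n t / m. The fourth-longest wavelength is m = 4: λ = 2 × 1.318 × 931 / 4.00 = 614 nm.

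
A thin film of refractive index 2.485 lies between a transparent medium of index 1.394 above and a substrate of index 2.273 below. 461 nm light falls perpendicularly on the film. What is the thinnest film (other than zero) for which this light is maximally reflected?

At the upper boundary (n = 1.394 to n = 2.485) the reflected ray undergoes a half-wave phase shift.
Bottom surface (2.485 → 2.273): reflection off a lower-index medium gives no phase shift.
Net: one phase inversion between the two reflected rays.
For strong reflection here: 2 n t = (m + ½) λ.
Minimum at m = 0: t = λ / (4 n) = 461 / (4 × 2.485) = 46.4 nm.

46.4 nm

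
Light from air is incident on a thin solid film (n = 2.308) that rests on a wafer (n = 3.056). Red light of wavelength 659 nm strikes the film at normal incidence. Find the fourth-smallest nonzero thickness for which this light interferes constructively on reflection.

At the upper boundary (n = 1.0 to n = 2.308) the reflected ray undergoes a half-wave phase shift.
Ray reflecting at the bottom interface goes from n = 2.308 toward n = 3.056: a half-wave phase shift.
The two reflections carry the same phase change, so no net offset.
With no net inversion, constructive interference in reflection requires 2 n t = m λ.
The fourth-smallest nonzero thickness corresponds to m = 4: t = m λ / (2 n) = 4.00 × 659 / (2 × 2.308) = 571 nm.

571 nm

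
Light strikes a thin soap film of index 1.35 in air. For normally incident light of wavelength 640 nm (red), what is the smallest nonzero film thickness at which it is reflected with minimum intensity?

Ray reflecting at the top interface goes from n = 1.0 toward n = 1.35: a half-wave phase shift.
At the lower boundary (n = 1.35 to n = 1.0) the reflected ray undergoes no phase shift.
Net: one phase inversion between the two reflected rays.
For dark reflection here: 2 n t = m λ.
The smallest nonzero thickness corresponds to m = 1: t = m λ / (2 n) = 1.00 × 640 / (2 × 1.35) = 237 nm.

237 nm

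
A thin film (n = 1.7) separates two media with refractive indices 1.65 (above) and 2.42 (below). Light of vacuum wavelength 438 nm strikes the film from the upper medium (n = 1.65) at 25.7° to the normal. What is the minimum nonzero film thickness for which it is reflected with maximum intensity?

Ray reflecting at the top interface goes from n = 1.65 toward n = 1.7: a half-wave phase shift.
Bottom surface (1.7 → 2.42): reflection off a higher-index medium gives a half-wave phase shift.
The two reflections carry the same phase change, so no net offset.
For strong reflection here: 2 n t cos θ_r = m λ.
Snell's law: 1.65 sin 25.7° = 1.7 sin θ_r → sin θ_r = 0.421, cos θ_r = 0.907.
Minimum nonzero at m = 1: t = λ / (2 n cos θ_r) = 438 / (2 × 1.7 × 0.907) = 142 nm.

142 nm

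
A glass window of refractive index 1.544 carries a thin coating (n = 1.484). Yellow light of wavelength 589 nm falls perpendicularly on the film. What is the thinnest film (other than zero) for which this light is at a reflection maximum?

Ray reflecting at the top interface goes from n = 1.0 toward n = 1.484: a half-wave phase shift.
Bottom surface (1.484 → 1.544): reflection off a higher-index medium gives a half-wave phase shift.
Zero or two π shifts → no net half-wave offset.
With no net inversion, constructive interference in reflection requires 2 n t = m λ.
Minimum nonzero at m = 1: t = λ / (2 n) = 589 / (2 × 1.484) = 198 nm.

198 nm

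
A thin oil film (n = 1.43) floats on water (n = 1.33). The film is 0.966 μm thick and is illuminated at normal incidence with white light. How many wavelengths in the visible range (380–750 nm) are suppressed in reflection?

4

At the upper boundary (n = 1.0 to n = 1.43) the reflected ray undergoes a half-wave phase shift.
Bottom surface (1.43 → 1.33): reflection off a lower-index medium gives no phase shift.
The two reflections differ by half a wavelength.
For minimum reflection here: 2 n t = m λ.
λ = 2 n t / m = 2763 / m nm.
m=3: 921 nm (IR); m=4: 691 nm (visible); m=5: 553 nm (visible); m=6: 460 nm (visible); m=7: 395 nm (visible); m=8: 345 nm (UV).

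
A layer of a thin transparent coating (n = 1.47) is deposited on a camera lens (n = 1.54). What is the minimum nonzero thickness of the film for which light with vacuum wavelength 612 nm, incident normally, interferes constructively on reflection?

208 nm

Top surface (1.0 → 1.47): reflection off a higher-index medium gives a half-wave phase shift.
At the lower boundary (n = 1.47 to n = 1.54) the reflected ray undergoes a half-wave phase shift.
The two reflections carry the same phase change, so no net offset.
For bright reflection here: 2 n t = m λ.
Minimum nonzero at m = 1: t = λ / (2 n) = 612 / (2 × 1.47) = 208 nm.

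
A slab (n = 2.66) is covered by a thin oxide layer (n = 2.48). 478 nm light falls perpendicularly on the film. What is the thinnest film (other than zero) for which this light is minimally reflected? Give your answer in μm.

Top surface (1.0 → 2.48): reflection off a higher-index medium gives a half-wave phase shift.
Ray reflecting at the bottom interface goes from n = 2.48 toward n = 2.66: a half-wave phase shift.
Zero or two π shifts → no net half-wave offset.
For minimum reflection here: 2 n t = (m + ½) λ.
Minimum at m = 0: t = λ / (4 n) = 478 / (4 × 2.48) = 48.2 nm.

0.0482 μm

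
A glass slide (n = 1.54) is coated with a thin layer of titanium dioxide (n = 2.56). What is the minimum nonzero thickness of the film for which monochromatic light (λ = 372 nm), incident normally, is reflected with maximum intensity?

36.3 nm

At the upper boundary (n = 1.0 to n = 2.56) the reflected ray undergoes a half-wave phase shift.
At the lower boundary (n = 2.56 to n = 1.54) the reflected ray undergoes no phase shift.
Exactly one π shift → a net half-wave offset.
For maximum reflection here: 2 n t = (m + ½) λ.
Minimum at m = 0: t = λ / (4 n) = 372 / (4 × 2.56) = 36.3 nm.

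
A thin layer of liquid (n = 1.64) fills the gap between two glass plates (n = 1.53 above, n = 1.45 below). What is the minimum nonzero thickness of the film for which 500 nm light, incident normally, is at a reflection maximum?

76.2 nm

Top surface (1.53 → 1.64): reflection off a higher-index medium gives a half-wave phase shift.
Ray reflecting at the bottom interface goes from n = 1.64 toward n = 1.45: no phase shift.
Exactly one π shift → a net half-wave offset.
So the condition for constructive reflection is 2 n t = (m + ½) λ.
Minimum at m = 0: t = λ / (4 n) = 500 / (4 × 1.64) = 76.2 nm.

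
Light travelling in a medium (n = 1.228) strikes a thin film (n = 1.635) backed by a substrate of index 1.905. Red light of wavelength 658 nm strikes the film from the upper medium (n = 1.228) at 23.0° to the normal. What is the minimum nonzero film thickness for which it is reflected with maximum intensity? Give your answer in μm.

Ray reflecting at the top interface goes from n = 1.228 toward n = 1.635: a half-wave phase shift.
Bottom surface (1.635 → 1.905): reflection off a higher-index medium gives a half-wave phase shift.
Zero or two π shifts → no net half-wave offset.
With no net inversion, constructive interference in reflection requires 2 n t cos θ_r = m λ.
Snell's law: 1.228 sin 23.0° = 1.635 sin θ_r → sin θ_r = 0.293, cos θ_r = 0.956.
Minimum nonzero at m = 1: t = λ / (2 n cos θ_r) = 658 / (2 × 1.635 × 0.956) = 210 nm.

0.210 μm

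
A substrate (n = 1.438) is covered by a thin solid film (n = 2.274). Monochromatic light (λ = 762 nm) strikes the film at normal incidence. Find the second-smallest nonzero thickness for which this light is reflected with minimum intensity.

Top surface (1.0 → 2.274): reflection off a higher-index medium gives a half-wave phase shift.
Bottom surface (2.274 → 1.438): reflection off a lower-index medium gives no phase shift.
The two reflections differ by half a wavelength.
With one net inversion, destructive interference in reflection requires 2 n t = m λ.
The second-smallest nonzero thickness corresponds to m = 2: t = m λ / (2 n) = 2.00 × 762 / (2 × 2.274) = 335 nm.

335 nm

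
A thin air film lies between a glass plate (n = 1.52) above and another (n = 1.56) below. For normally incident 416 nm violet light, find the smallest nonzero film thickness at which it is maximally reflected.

Top surface (1.52 → 1.0): reflection off a lower-index medium gives no phase shift.
Ray reflecting at the bottom interface goes from n = 1.0 toward n = 1.56: a half-wave phase shift.
The two reflections differ by half a wavelength.
So the condition for constructive reflection is 2 n t = (m + ½) λ.
Minimum at m = 0: t = λ / (4 n) = 416 / (4 × 1.0) = 104 nm.

104 nm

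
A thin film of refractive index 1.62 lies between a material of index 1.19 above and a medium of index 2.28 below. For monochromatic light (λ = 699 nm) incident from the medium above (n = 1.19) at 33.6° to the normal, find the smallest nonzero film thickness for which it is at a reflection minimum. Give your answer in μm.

Ray reflecting at the top interface goes from n = 1.19 toward n = 1.62: a half-wave phase shift.
Bottom surface (1.62 → 2.28): reflection off a higher-index medium gives a half-wave phase shift.
Net: no relative phase inversion (both shifts match).
For dark reflection here: 2 n t cos θ_r = (m + ½) λ.
Snell's law: 1.19 sin 33.6° = 1.62 sin θ_r → sin θ_r = 0.407, cos θ_r = 0.914.
Minimum at m = 0: t = λ / (4 n cos θ_r) = 699 / (4 × 1.62 × 0.914) = 118 nm.

0.118 μm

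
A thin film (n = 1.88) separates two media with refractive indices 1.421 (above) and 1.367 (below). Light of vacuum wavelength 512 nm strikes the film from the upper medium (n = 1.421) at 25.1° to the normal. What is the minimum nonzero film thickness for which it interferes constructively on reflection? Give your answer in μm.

0.0719 μm

Top surface (1.421 → 1.88): reflection off a higher-index medium gives a half-wave phase shift.
Bottom surface (1.88 → 1.367): reflection off a lower-index medium gives no phase shift.
Net: one phase inversion between the two reflected rays.
So the condition for constructive reflection is 2 n t cos θ_r = (m + ½) λ.
Snell's law: 1.421 sin 25.1° = 1.88 sin θ_r → sin θ_r = 0.321, cos θ_r = 0.947.
Minimum at m = 0: t = λ / (4 n cos θ_r) = 512 / (4 × 1.88 × 0.947) = 71.9 nm.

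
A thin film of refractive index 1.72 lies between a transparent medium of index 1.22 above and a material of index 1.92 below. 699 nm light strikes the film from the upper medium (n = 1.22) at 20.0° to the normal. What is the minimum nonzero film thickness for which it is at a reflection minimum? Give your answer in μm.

Top surface (1.22 → 1.72): reflection off a higher-index medium gives a half-wave phase shift.
At the lower boundary (n = 1.72 to n = 1.92) the reflected ray undergoes a half-wave phase shift.
Net: no relative phase inversion (both shifts match).
With no net inversion, destructive interference in reflection requires 2 n t cos θ_r = (m + ½) λ.
Snell's law: 1.22 sin 20.0° = 1.72 sin θ_r → sin θ_r = 0.243, cos θ_r = 0.970.
Minimum at m = 0: t = λ / (4 n cos θ_r) = 699 / (4 × 1.72 × 0.970) = 105 nm.

0.105 μm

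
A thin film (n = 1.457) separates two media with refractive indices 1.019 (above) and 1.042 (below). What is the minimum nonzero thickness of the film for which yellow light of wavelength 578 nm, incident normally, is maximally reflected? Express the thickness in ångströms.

Ray reflecting at the top interface goes from n = 1.019 toward n = 1.457: a half-wave phase shift.
At the lower boundary (n = 1.457 to n = 1.042) the reflected ray undergoes no phase shift.
Net: one phase inversion between the two reflected rays.
So the condition for constructive reflection is 2 n t = (m + ½) λ.
Minimum at m = 0: t = λ / (4 n) = 578 / (4 × 1.457) = 99.2 nm.

992 Å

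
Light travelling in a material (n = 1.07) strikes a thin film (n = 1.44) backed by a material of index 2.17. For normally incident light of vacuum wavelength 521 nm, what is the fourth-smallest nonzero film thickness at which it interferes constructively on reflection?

724 nm

At the upper boundary (n = 1.07 to n = 1.44) the reflected ray undergoes a half-wave phase shift.
At the lower boundary (n = 1.44 to n = 2.17) the reflected ray undergoes a half-wave phase shift.
Zero or two π shifts → no net half-wave offset.
So the condition for constructive reflection is 2 n t = m λ.
The fourth-smallest nonzero thickness corresponds to m = 4: t = m λ / (2 n) = 4.00 × 521 / (2 × 1.44) = 724 nm.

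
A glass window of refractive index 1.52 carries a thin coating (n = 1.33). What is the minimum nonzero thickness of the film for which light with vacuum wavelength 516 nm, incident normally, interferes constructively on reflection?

Top surface (1.0 → 1.33): reflection off a higher-index medium gives a half-wave phase shift.
Ray reflecting at the bottom interface goes from n = 1.33 toward n = 1.52: a half-wave phase shift.
Zero or two π shifts → no net half-wave offset.
For maximum reflection here: 2 n t = m λ.
Minimum nonzero at m = 1: t = λ / (2 n) = 516 / (2 × 1.33) = 194 nm.

194 nm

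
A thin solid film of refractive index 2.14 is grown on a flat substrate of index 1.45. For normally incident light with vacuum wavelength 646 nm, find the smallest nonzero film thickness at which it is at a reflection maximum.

75.5 nm

Ray reflecting at the top interface goes from n = 1.0 toward n = 2.14: a half-wave phase shift.
Ray reflecting at the bottom interface goes from n = 2.14 toward n = 1.45: no phase shift.
The two reflections differ by half a wavelength.
With one net inversion, constructive interference in reflection requires 2 n t = (m + ½) λ.
Minimum at m = 0: t = λ / (4 n) = 646 / (4 × 2.14) = 75.5 nm.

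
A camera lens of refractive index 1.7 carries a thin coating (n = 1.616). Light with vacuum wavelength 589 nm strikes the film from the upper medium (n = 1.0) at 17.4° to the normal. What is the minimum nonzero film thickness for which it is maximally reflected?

Ray reflecting at the top interface goes from n = 1.0 toward n = 1.616: a half-wave phase shift.
Bottom surface (1.616 → 1.7): reflection off a higher-index medium gives a half-wave phase shift.
Zero or two π shifts → no net half-wave offset.
For maximum reflection here: 2 n t cos θ_r = m λ.
Snell's law: 1.0 sin 17.4° = 1.616 sin θ_r → sin θ_r = 0.185, cos θ_r = 0.983.
Minimum nonzero at m = 1: t = λ / (2 n cos θ_r) = 589 / (2 × 1.616 × 0.983) = 185 nm.

185 nm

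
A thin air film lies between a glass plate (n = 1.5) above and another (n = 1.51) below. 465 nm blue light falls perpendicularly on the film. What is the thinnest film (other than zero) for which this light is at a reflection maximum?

Top surface (1.5 → 1.0): reflection off a lower-index medium gives no phase shift.
At the lower boundary (n = 1.0 to n = 1.51) the reflected ray undergoes a half-wave phase shift.
The two reflections differ by half a wavelength.
So the condition for constructive reflection is 2 n t = (m + ½) λ.
Minimum at m = 0: t = λ / (4 n) = 465 / (4 × 1.0) = 116 nm.

116 nm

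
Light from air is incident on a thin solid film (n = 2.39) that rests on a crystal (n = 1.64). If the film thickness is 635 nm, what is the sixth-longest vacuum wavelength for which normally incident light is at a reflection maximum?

552 nm

Top surface (1.0 → 2.39): reflection off a higher-index medium gives a half-wave phase shift.
Ray reflecting at the bottom interface goes from n = 2.39 toward n = 1.64: no phase shift.
Net: one phase inversion between the two reflected rays.
With one net inversion, constructive interference in reflection requires 2 n t = (m + ½) λ.
λ = 2 n t / (m + ½). The sixth-longest wavelength is m = 5: λ = 2 × 2.39 × 635 / 5.50 = 552 nm.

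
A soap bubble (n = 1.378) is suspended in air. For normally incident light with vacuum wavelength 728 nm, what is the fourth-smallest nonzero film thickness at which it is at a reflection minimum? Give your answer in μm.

1.06 μm

At the upper boundary (n = 1.0 to n = 1.378) the reflected ray undergoes a half-wave phase shift.
Ray reflecting at the bottom interface goes from n = 1.378 toward n = 1.0: no phase shift.
Exactly one π shift → a net half-wave offset.
For dark reflection here: 2 n t = m λ.
The fourth-smallest nonzero thickness corresponds to m = 4: t = m λ / (2 n) = 4.00 × 728 / (2 × 1.378) = 1057 nm.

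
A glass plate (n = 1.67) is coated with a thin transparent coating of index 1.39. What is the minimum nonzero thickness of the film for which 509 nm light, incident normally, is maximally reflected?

At the upper boundary (n = 1.0 to n = 1.39) the reflected ray undergoes a half-wave phase shift.
Bottom surface (1.39 → 1.67): reflection off a higher-index medium gives a half-wave phase shift.
Zero or two π shifts → no net half-wave offset.
With no net inversion, constructive interference in reflection requires 2 n t = m λ.
Minimum nonzero at m = 1: t = λ / (2 n) = 509 / (2 × 1.39) = 183 nm.

183 nm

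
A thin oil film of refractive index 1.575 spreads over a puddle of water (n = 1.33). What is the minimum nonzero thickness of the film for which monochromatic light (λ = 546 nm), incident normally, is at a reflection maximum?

Ray reflecting at the top interface goes from n = 1.0 toward n = 1.575: a half-wave phase shift.
At the lower boundary (n = 1.575 to n = 1.33) the reflected ray undergoes no phase shift.
The two reflections differ by half a wavelength.
With one net inversion, constructive interference in reflection requires 2 n t = (m + ½) λ.
Minimum at m = 0: t = λ / (4 n) = 546 / (4 × 1.575) = 86.7 nm.

86.7 nm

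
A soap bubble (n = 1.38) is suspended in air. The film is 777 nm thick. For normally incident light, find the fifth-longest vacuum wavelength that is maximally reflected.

477 nm

Top surface (1.0 → 1.38): reflection off a higher-index medium gives a half-wave phase shift.
At the lower boundary (n = 1.38 to n = 1.0) the reflected ray undergoes no phase shift.
Net: one phase inversion between the two reflected rays.
So the condition for constructive reflection is 2 n t = (m + ½) λ.
λ = 2 n t / (m + ½). The fifth-longest wavelength is m = 4: λ = 2 × 1.38 × 777 / 4.50 = 477 nm.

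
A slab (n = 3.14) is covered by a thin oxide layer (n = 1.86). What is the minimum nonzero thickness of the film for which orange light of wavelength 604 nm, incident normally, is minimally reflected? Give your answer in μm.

0.0812 μm

At the upper boundary (n = 1.0 to n = 1.86) the reflected ray undergoes a half-wave phase shift.
Bottom surface (1.86 → 3.14): reflection off a higher-index medium gives a half-wave phase shift.
Zero or two π shifts → no net half-wave offset.
With no net inversion, destructive interference in reflection requires 2 n t = (m + ½) λ.
Minimum at m = 0: t = λ / (4 n) = 604 / (4 × 1.86) = 81.2 nm.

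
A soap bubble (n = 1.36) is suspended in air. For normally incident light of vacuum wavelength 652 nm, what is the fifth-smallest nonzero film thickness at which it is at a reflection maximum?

1079 nm

Ray reflecting at the top interface goes from n = 1.0 toward n = 1.36: a half-wave phase shift.
Ray reflecting at the bottom interface goes from n = 1.36 toward n = 1.0: no phase shift.
Net: one phase inversion between the two reflected rays.
For strong reflection here: 2 n t = (m + ½) λ.
The fifth-smallest nonzero thickness corresponds to m = 4: t = (m + ½) λ / (2 n) = 4.50 × 652 / (2 × 1.36) = 1079 nm.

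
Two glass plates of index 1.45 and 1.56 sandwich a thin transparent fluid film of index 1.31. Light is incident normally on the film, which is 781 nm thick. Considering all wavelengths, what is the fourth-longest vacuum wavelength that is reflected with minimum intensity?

512 nm

Ray reflecting at the top interface goes from n = 1.45 toward n = 1.31: no phase shift.
At the lower boundary (n = 1.31 to n = 1.56) the reflected ray undergoes a half-wave phase shift.
Exactly one π shift → a net half-wave offset.
For weak reflection here: 2 n t = m λ.
λ = 2 n t / m. The fourth-longest wavelength is m = 4: λ = 2 × 1.31 × 781 / 4.00 = 512 nm.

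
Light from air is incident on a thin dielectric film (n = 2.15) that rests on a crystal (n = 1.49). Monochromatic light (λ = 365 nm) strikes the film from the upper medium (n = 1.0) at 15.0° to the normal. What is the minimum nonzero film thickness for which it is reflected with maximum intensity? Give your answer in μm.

0.0428 μm

At the upper boundary (n = 1.0 to n = 2.15) the reflected ray undergoes a half-wave phase shift.
Bottom surface (2.15 → 1.49): reflection off a lower-index medium gives no phase shift.
Net: one phase inversion between the two reflected rays.
So the condition for constructive reflection is 2 n t cos θ_r = (m + ½) λ.
Snell's law: 1.0 sin 15.0° = 2.15 sin θ_r → sin θ_r = 0.120, cos θ_r = 0.993.
Minimum at m = 0: t = λ / (4 n cos θ_r) = 365 / (4 × 2.15 × 0.993) = 42.8 nm.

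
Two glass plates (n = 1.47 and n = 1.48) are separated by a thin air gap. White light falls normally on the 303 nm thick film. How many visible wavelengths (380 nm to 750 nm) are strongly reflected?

1

Top surface (1.47 → 1.0): reflection off a lower-index medium gives no phase shift.
At the lower boundary (n = 1.0 to n = 1.48) the reflected ray undergoes a half-wave phase shift.
The two reflections differ by half a wavelength.
With one net inversion, constructive interference in reflection requires 2 n t = (m + ½) λ.
λ = 2 n t / (m + ½) = 606 / (m + ½) nm.
m=0: 1212 nm (IR); m=1: 404 nm (visible); m=2: 242 nm (UV).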